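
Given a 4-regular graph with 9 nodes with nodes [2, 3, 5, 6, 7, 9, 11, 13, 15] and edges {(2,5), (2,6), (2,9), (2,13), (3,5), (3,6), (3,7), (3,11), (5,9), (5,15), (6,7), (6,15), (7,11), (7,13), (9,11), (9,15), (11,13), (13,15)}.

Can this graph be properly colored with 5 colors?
A valid 5-coloring: color 1: [3, 9, 13]; color 2: [5, 6, 11]; color 3: [2, 7, 15].
(χ(G) = 3 ≤ 5.)

Yes, G is 5-colorable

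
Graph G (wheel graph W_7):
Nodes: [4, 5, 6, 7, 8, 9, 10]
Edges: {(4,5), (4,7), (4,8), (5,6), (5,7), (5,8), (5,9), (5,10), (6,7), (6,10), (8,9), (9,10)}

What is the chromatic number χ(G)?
Clique number ω(G) = 3 (lower bound: χ ≥ ω).
The clique on [5, 8, 9] has size 3, forcing χ ≥ 3, and the coloring below uses 3 colors, so χ(G) = 3.
A valid 3-coloring: color 1: [5]; color 2: [7, 8, 10]; color 3: [4, 6, 9].

χ(G) = 3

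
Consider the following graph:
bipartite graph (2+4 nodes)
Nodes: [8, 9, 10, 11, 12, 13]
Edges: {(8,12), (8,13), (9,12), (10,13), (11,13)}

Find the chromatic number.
χ(G) = 2

Clique number ω(G) = 2 (lower bound: χ ≥ ω).
The graph is bipartite (no odd cycle), so 2 colors suffice: χ(G) = 2.
A valid 2-coloring: color 1: [12, 13]; color 2: [8, 9, 10, 11].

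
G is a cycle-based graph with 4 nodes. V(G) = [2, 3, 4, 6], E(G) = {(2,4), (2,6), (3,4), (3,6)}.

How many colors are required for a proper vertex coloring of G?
χ(G) = 2

Clique number ω(G) = 2 (lower bound: χ ≥ ω).
The graph is bipartite (no odd cycle), so 2 colors suffice: χ(G) = 2.
A valid 2-coloring: color 1: [4, 6]; color 2: [2, 3].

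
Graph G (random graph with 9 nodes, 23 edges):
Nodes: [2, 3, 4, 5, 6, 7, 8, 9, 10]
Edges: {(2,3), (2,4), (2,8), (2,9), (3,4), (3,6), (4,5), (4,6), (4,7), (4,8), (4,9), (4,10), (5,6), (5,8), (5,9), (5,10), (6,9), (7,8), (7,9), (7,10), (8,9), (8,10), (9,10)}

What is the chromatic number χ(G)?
Clique number ω(G) = 5 (lower bound: χ ≥ ω).
The clique on [4, 5, 8, 9, 10] has size 5, forcing χ ≥ 5, and the coloring below uses 5 colors, so χ(G) = 5.
A valid 5-coloring: color 1: [4]; color 2: [3, 9]; color 3: [6, 8]; color 4: [2, 5, 7]; color 5: [10].

χ(G) = 5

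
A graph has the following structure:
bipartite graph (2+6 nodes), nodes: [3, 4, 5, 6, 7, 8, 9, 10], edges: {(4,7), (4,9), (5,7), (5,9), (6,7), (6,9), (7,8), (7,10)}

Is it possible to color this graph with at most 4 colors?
A valid 4-coloring: color 1: [3, 7, 9]; color 2: [4, 5, 6, 8, 10].
(χ(G) = 2 ≤ 4.)

Yes, G is 4-colorable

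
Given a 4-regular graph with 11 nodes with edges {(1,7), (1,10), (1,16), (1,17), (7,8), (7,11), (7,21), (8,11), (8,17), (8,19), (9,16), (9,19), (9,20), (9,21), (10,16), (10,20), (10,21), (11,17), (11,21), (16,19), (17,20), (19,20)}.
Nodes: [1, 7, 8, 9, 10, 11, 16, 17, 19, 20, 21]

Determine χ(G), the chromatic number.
χ(G) = 3

Clique number ω(G) = 3 (lower bound: χ ≥ ω).
The clique on [1, 10, 16] has size 3, forcing χ ≥ 3, and the coloring below uses 3 colors, so χ(G) = 3.
A valid 3-coloring: color 1: [1, 11, 19]; color 2: [7, 9, 10, 17]; color 3: [8, 16, 20, 21].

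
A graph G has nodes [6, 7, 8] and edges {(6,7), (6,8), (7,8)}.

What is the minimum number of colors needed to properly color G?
Clique number ω(G) = 3 (lower bound: χ ≥ ω).
The clique on [6, 7, 8] has size 3, forcing χ ≥ 3, and the coloring below uses 3 colors, so χ(G) = 3.
A valid 3-coloring: color 1: [7]; color 2: [8]; color 3: [6].

χ(G) = 3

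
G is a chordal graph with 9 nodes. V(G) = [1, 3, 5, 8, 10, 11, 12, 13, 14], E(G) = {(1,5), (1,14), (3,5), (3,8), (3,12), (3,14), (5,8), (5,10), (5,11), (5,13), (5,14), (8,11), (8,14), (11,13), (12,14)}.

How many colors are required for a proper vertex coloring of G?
χ(G) = 4

Clique number ω(G) = 4 (lower bound: χ ≥ ω).
The clique on [3, 5, 8, 14] has size 4, forcing χ ≥ 4, and the coloring below uses 4 colors, so χ(G) = 4.
A valid 4-coloring: color 1: [5, 12]; color 2: [10, 11, 14]; color 3: [1, 3, 13]; color 4: [8].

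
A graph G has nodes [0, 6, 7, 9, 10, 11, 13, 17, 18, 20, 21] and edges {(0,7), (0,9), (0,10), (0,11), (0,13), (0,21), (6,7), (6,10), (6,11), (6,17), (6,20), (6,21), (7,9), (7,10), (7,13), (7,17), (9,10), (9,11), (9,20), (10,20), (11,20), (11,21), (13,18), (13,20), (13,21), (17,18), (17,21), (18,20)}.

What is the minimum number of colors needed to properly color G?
χ(G) = 4

Clique number ω(G) = 4 (lower bound: χ ≥ ω).
The clique on [0, 7, 9, 10] has size 4, forcing χ ≥ 4, and the coloring below uses 4 colors, so χ(G) = 4.
A valid 4-coloring: color 1: [0, 6, 18]; color 2: [7, 20, 21]; color 3: [10, 11, 13, 17]; color 4: [9].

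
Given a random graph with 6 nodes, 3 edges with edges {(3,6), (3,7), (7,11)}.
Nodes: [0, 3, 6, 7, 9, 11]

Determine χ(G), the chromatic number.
Clique number ω(G) = 2 (lower bound: χ ≥ ω).
The graph is bipartite (no odd cycle), so 2 colors suffice: χ(G) = 2.
A valid 2-coloring: color 1: [0, 6, 7, 9]; color 2: [3, 11].

χ(G) = 2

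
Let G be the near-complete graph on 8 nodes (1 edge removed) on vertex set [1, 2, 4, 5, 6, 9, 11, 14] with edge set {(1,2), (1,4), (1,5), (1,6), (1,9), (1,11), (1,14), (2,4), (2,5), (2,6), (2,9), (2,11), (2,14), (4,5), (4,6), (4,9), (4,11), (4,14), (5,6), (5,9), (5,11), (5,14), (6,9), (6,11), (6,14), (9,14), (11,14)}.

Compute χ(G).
Clique number ω(G) = 7 (lower bound: χ ≥ ω).
The clique on [1, 2, 4, 5, 6, 9, 14] has size 7, forcing χ ≥ 7, and the coloring below uses 7 colors, so χ(G) = 7.
A valid 7-coloring: color 1: [4]; color 2: [5]; color 3: [14]; color 4: [6]; color 5: [2]; color 6: [1]; color 7: [9, 11].

χ(G) = 7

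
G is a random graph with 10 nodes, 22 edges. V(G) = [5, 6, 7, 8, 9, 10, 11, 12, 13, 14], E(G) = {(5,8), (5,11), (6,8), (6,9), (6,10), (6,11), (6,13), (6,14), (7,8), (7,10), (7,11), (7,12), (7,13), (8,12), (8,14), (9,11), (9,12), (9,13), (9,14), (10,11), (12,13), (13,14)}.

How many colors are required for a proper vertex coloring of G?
χ(G) = 4

Clique number ω(G) = 4 (lower bound: χ ≥ ω).
The clique on [6, 9, 13, 14] has size 4, forcing χ ≥ 4, and the coloring below uses 4 colors, so χ(G) = 4.
A valid 4-coloring: color 1: [5, 6, 7]; color 2: [8, 11, 13]; color 3: [10, 12, 14]; color 4: [9].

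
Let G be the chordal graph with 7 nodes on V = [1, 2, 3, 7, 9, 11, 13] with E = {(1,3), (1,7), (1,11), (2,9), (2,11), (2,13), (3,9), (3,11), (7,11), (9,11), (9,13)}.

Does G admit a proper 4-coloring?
Yes, G is 4-colorable

A valid 4-coloring: color 1: [11, 13]; color 2: [1, 9]; color 3: [2, 3, 7].
(χ(G) = 3 ≤ 4.)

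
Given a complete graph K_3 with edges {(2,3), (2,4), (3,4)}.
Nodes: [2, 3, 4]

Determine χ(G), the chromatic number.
Clique number ω(G) = 3 (lower bound: χ ≥ ω).
The clique on [2, 3, 4] has size 3, forcing χ ≥ 3, and the coloring below uses 3 colors, so χ(G) = 3.
A valid 3-coloring: color 1: [4]; color 2: [2]; color 3: [3].

χ(G) = 3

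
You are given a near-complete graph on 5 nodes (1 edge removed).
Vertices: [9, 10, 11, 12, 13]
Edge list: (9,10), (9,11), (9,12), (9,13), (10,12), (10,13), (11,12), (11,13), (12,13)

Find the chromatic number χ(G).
χ(G) = 4

Clique number ω(G) = 4 (lower bound: χ ≥ ω).
The clique on [9, 10, 12, 13] has size 4, forcing χ ≥ 4, and the coloring below uses 4 colors, so χ(G) = 4.
A valid 4-coloring: color 1: [9]; color 2: [12]; color 3: [13]; color 4: [10, 11].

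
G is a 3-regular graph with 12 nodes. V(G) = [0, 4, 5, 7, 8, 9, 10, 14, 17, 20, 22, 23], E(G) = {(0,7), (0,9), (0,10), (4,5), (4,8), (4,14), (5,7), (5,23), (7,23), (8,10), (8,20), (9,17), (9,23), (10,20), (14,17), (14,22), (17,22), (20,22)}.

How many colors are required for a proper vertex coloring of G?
χ(G) = 3

Clique number ω(G) = 3 (lower bound: χ ≥ ω).
The clique on [5, 7, 23] has size 3, forcing χ ≥ 3, and the coloring below uses 3 colors, so χ(G) = 3.
A valid 3-coloring: color 1: [4, 7, 9, 10, 22]; color 2: [0, 5, 8, 14]; color 3: [17, 20, 23].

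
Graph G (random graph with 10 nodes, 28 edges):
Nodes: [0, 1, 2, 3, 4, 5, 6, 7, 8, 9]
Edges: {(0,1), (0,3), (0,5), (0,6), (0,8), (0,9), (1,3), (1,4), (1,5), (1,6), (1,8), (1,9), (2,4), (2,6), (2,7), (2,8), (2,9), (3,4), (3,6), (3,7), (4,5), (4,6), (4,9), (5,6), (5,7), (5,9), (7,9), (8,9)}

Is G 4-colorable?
Yes, G is 4-colorable

A valid 4-coloring: color 1: [6, 9]; color 2: [1, 2]; color 3: [3, 5, 8]; color 4: [0, 4, 7].
(χ(G) = 4 ≤ 4.)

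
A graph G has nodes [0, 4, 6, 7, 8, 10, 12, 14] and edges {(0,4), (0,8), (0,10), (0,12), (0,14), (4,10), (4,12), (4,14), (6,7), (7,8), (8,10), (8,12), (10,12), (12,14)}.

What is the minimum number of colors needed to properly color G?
Clique number ω(G) = 4 (lower bound: χ ≥ ω).
The clique on [0, 8, 10, 12] has size 4, forcing χ ≥ 4, and the coloring below uses 4 colors, so χ(G) = 4.
A valid 4-coloring: color 1: [0, 7]; color 2: [6, 12]; color 3: [10, 14]; color 4: [4, 8].

χ(G) = 4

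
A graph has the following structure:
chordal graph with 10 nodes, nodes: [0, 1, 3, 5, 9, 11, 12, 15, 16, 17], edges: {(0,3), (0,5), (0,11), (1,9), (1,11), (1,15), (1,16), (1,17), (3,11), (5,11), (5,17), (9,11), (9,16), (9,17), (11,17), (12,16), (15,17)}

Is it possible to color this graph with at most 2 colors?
The clique on vertices [1, 9, 11, 17] has size 4 > 2, so it alone needs 4 colors.

No, G is not 2-colorable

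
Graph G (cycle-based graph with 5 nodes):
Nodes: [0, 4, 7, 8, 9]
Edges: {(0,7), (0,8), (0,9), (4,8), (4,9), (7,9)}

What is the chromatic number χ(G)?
Clique number ω(G) = 3 (lower bound: χ ≥ ω).
The clique on [0, 7, 9] has size 3, forcing χ ≥ 3, and the coloring below uses 3 colors, so χ(G) = 3.
A valid 3-coloring: color 1: [8, 9]; color 2: [0, 4]; color 3: [7].

χ(G) = 3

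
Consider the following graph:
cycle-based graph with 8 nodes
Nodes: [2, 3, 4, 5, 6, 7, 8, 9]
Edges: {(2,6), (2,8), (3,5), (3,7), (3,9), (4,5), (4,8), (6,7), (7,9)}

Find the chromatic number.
Clique number ω(G) = 3 (lower bound: χ ≥ ω).
The clique on [3, 7, 9] has size 3, forcing χ ≥ 3, and the coloring below uses 3 colors, so χ(G) = 3.
A valid 3-coloring: color 1: [2, 3, 4]; color 2: [5, 7, 8]; color 3: [6, 9].

χ(G) = 3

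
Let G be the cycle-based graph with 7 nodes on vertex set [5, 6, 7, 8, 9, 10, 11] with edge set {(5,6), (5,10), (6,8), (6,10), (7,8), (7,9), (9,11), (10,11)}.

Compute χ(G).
χ(G) = 3

Clique number ω(G) = 3 (lower bound: χ ≥ ω).
The clique on [5, 6, 10] has size 3, forcing χ ≥ 3, and the coloring below uses 3 colors, so χ(G) = 3.
A valid 3-coloring: color 1: [8, 9, 10]; color 2: [6, 7, 11]; color 3: [5].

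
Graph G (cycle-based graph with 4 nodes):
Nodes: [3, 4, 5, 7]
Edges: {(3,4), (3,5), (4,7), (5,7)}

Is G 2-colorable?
Yes, G is 2-colorable

A valid 2-coloring: color 1: [4, 5]; color 2: [3, 7].
(χ(G) = 2 ≤ 2.)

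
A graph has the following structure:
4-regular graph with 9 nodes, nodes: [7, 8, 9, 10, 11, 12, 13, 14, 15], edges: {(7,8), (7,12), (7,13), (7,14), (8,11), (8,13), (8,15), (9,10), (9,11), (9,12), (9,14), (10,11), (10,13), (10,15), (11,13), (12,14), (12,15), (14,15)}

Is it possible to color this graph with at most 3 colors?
No, G is not 3-colorable

Suppose a proper 3-coloring c exists. The clique [7, 8, 13] takes 3 distinct colors; by symmetry let c(7) = 1, c(8) = 2, c(13) = 3.
- Vertex 11: neighbors [8, 13] already have colors [2, 3] ⇒ c(11) = 1.
- Vertex 10: neighbors [11, 13] already have colors [1, 3] ⇒ c(10) = 2.
- Vertex 9: neighbors [11, 10] already have colors [1, 2] ⇒ c(9) = 3.
- Vertex 12: neighbors [7, 9] already have colors [1, 3] ⇒ c(12) = 2.
- Vertex 14: neighbors [7, 12, 9] already have colors [1, 2, 3] — all 3 colors blocked. Contradiction.
The forced assignments end in a contradiction, so G has no proper 3-coloring (χ ≥ 4).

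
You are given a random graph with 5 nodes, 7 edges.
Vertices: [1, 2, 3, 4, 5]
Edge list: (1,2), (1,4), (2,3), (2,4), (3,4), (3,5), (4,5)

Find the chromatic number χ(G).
χ(G) = 3

Clique number ω(G) = 3 (lower bound: χ ≥ ω).
The clique on [1, 2, 4] has size 3, forcing χ ≥ 3, and the coloring below uses 3 colors, so χ(G) = 3.
A valid 3-coloring: color 1: [4]; color 2: [1, 3]; color 3: [2, 5].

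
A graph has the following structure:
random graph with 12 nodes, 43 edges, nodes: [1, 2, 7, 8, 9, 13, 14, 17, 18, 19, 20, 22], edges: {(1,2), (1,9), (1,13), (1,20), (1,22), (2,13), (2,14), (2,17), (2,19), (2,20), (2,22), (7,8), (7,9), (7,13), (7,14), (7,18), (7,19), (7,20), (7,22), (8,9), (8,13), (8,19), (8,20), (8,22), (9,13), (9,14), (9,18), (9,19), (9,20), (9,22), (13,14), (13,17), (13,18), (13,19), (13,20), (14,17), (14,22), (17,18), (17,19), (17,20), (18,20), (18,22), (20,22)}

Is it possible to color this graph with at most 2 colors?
No, G is not 2-colorable

The clique on vertices [7, 8, 9, 13, 19] has size 5 > 2, so it alone needs 5 colors.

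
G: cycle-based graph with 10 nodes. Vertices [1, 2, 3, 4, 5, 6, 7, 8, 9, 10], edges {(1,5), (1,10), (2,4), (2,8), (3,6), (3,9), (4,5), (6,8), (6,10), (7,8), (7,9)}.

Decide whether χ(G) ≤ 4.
A valid 4-coloring: color 1: [1, 4, 6, 9]; color 2: [3, 5, 8, 10]; color 3: [2, 7].
(χ(G) = 3 ≤ 4.)

Yes, G is 4-colorable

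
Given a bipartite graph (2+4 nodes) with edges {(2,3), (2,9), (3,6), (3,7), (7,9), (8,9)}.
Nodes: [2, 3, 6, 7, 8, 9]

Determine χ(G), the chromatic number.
Clique number ω(G) = 2 (lower bound: χ ≥ ω).
The graph is bipartite (no odd cycle), so 2 colors suffice: χ(G) = 2.
A valid 2-coloring: color 1: [3, 9]; color 2: [2, 6, 7, 8].

χ(G) = 2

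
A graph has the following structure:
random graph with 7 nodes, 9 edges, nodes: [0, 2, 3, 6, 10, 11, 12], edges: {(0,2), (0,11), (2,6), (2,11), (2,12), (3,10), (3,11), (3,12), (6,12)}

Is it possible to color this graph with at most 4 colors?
A valid 4-coloring: color 1: [2, 3]; color 2: [10, 11, 12]; color 3: [0, 6].
(χ(G) = 3 ≤ 4.)

Yes, G is 4-colorable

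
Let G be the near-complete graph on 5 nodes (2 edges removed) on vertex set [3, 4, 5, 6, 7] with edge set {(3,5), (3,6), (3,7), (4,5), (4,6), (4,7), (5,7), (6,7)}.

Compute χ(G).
Clique number ω(G) = 3 (lower bound: χ ≥ ω).
The clique on [3, 5, 7] has size 3, forcing χ ≥ 3, and the coloring below uses 3 colors, so χ(G) = 3.
A valid 3-coloring: color 1: [7]; color 2: [5, 6]; color 3: [3, 4].

χ(G) = 3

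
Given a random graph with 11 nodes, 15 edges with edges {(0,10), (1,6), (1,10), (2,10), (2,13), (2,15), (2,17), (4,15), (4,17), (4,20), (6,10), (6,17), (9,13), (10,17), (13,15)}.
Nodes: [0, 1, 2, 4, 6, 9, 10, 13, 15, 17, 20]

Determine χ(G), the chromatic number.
Clique number ω(G) = 3 (lower bound: χ ≥ ω).
The clique on [2, 10, 17] has size 3, forcing χ ≥ 3, and the coloring below uses 3 colors, so χ(G) = 3.
A valid 3-coloring: color 1: [4, 10, 13]; color 2: [0, 1, 9, 15, 17, 20]; color 3: [2, 6].

χ(G) = 3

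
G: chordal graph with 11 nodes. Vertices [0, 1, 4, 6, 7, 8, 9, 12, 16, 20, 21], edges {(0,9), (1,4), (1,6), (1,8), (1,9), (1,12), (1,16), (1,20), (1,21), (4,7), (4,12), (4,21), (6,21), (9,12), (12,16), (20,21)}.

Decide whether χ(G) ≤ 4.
A valid 4-coloring: color 1: [0, 1, 7]; color 2: [4, 6, 8, 9, 16, 20]; color 3: [12, 21].
(χ(G) = 3 ≤ 4.)

Yes, G is 4-colorable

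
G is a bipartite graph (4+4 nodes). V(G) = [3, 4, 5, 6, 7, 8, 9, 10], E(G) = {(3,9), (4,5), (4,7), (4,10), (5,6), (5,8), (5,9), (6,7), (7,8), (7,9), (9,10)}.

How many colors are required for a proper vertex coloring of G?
Clique number ω(G) = 2 (lower bound: χ ≥ ω).
The graph is bipartite (no odd cycle), so 2 colors suffice: χ(G) = 2.
A valid 2-coloring: color 1: [4, 6, 8, 9]; color 2: [3, 5, 7, 10].

χ(G) = 2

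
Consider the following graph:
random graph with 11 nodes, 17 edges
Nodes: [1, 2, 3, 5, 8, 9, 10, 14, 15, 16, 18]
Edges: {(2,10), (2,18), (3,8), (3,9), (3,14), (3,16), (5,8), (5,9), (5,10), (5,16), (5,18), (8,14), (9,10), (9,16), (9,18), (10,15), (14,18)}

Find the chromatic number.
χ(G) = 3

Clique number ω(G) = 3 (lower bound: χ ≥ ω).
The clique on [3, 8, 14] has size 3, forcing χ ≥ 3, and the coloring below uses 3 colors, so χ(G) = 3.
A valid 3-coloring: color 1: [1, 2, 3, 5, 15]; color 2: [9, 14]; color 3: [8, 10, 16, 18].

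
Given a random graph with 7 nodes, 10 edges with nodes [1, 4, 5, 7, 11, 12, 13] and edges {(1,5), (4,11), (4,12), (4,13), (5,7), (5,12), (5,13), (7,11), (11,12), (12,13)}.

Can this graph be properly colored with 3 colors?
Yes, G is 3-colorable

A valid 3-coloring: color 1: [4, 5]; color 2: [1, 7, 12]; color 3: [11, 13].
(χ(G) = 3 ≤ 3.)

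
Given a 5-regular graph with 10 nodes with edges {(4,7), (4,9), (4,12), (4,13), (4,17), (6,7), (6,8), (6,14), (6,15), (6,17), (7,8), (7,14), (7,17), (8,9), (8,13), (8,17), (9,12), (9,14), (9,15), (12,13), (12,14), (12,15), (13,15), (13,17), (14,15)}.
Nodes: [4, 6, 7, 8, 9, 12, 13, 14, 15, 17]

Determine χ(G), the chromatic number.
χ(G) = 4

Clique number ω(G) = 4 (lower bound: χ ≥ ω).
The clique on [6, 7, 8, 17] has size 4, forcing χ ≥ 4, and the coloring below uses 4 colors, so χ(G) = 4.
A valid 4-coloring: color 1: [6, 9, 13]; color 2: [14, 17]; color 3: [7, 12]; color 4: [4, 8, 15].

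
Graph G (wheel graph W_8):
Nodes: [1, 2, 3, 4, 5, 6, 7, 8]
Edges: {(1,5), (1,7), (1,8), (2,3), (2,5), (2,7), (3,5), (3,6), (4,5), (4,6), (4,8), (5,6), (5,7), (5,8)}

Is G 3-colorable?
No, G is not 3-colorable

Odd cycle [6, 4, 8, 1, 7, 2, 3] needs 3 colors (χ ≥ 3).
Vertex 5 is adjacent to every vertex of [1, 2, 3, 4, 6, 7, 8], which already need 3 colors among themselves, so 5 needs a new color (χ ≥ 4).
Hence χ(G) ≥ 4 > 3, so no proper 3-coloring exists.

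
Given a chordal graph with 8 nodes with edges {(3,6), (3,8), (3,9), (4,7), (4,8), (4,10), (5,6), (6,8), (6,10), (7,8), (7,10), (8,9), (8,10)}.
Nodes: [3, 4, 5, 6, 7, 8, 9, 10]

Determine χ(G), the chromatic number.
χ(G) = 4

Clique number ω(G) = 4 (lower bound: χ ≥ ω).
The clique on [4, 7, 8, 10] has size 4, forcing χ ≥ 4, and the coloring below uses 4 colors, so χ(G) = 4.
A valid 4-coloring: color 1: [5, 8]; color 2: [3, 10]; color 3: [4, 6, 9]; color 4: [7].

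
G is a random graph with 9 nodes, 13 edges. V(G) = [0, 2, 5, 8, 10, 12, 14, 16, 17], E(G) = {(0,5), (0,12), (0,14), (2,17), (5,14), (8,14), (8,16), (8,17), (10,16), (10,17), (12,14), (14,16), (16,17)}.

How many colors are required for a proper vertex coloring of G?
Clique number ω(G) = 3 (lower bound: χ ≥ ω).
The clique on [8, 16, 17] has size 3, forcing χ ≥ 3, and the coloring below uses 3 colors, so χ(G) = 3.
A valid 3-coloring: color 1: [14, 17]; color 2: [0, 2, 16]; color 3: [5, 8, 10, 12].

χ(G) = 3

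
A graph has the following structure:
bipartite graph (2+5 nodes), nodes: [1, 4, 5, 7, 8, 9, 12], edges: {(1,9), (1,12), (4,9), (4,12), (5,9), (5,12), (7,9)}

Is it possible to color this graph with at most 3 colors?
A valid 3-coloring: color 1: [8, 9, 12]; color 2: [1, 4, 5, 7].
(χ(G) = 2 ≤ 3.)

Yes, G is 3-colorable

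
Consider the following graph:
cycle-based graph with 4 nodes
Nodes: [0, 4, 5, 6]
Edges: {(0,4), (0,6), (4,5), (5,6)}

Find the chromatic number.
Clique number ω(G) = 2 (lower bound: χ ≥ ω).
The graph is bipartite (no odd cycle), so 2 colors suffice: χ(G) = 2.
A valid 2-coloring: color 1: [0, 5]; color 2: [4, 6].

χ(G) = 2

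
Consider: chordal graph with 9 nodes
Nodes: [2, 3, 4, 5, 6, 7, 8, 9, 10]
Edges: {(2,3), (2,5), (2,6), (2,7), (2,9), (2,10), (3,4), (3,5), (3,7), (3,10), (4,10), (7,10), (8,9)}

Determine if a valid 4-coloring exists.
Yes, G is 4-colorable

A valid 4-coloring: color 1: [2, 4, 8]; color 2: [3, 6, 9]; color 3: [5, 10]; color 4: [7].
(χ(G) = 4 ≤ 4.)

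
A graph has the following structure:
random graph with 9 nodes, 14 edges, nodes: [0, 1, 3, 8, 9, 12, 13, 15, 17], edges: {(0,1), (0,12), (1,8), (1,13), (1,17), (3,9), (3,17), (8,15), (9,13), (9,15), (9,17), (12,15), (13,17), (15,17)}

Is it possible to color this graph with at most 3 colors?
A valid 3-coloring: color 1: [8, 12, 17]; color 2: [1, 9]; color 3: [0, 3, 13, 15].
(χ(G) = 3 ≤ 3.)

Yes, G is 3-colorable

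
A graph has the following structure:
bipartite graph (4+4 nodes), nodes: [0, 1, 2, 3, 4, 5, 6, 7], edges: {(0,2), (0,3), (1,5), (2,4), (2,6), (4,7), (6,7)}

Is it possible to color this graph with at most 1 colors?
Edge (1,5) forces its endpoints to differ, so 1 color is not enough.

No, G is not 1-colorable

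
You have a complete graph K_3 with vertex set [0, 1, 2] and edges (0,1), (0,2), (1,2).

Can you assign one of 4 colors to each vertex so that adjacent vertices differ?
A valid 4-coloring: color 1: [2]; color 2: [1]; color 3: [0].
(χ(G) = 3 ≤ 4.)

Yes, G is 4-colorable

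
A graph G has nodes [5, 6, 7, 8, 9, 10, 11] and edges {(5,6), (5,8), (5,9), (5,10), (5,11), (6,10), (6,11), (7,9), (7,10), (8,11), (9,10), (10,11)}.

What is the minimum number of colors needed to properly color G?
Clique number ω(G) = 4 (lower bound: χ ≥ ω).
The clique on [5, 6, 10, 11] has size 4, forcing χ ≥ 4, and the coloring below uses 4 colors, so χ(G) = 4.
A valid 4-coloring: color 1: [5, 7]; color 2: [8, 10]; color 3: [9, 11]; color 4: [6].

χ(G) = 4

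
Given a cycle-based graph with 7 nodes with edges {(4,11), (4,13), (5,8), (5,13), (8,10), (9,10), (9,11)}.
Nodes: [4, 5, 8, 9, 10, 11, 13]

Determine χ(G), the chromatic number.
Clique number ω(G) = 2 (lower bound: χ ≥ ω).
Odd cycle [9, 11, 4, 13, 5, 8, 10] needs 3 colors (χ ≥ 3).
The coloring below uses 3 colors, so χ(G) = 3.
A valid 3-coloring: color 1: [4, 8, 9]; color 2: [10, 11, 13]; color 3: [5].

χ(G) = 3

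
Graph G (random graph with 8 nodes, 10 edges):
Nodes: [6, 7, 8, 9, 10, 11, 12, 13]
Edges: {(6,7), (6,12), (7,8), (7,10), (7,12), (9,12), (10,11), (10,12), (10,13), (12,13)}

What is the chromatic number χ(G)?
Clique number ω(G) = 3 (lower bound: χ ≥ ω).
The clique on [10, 12, 13] has size 3, forcing χ ≥ 3, and the coloring below uses 3 colors, so χ(G) = 3.
A valid 3-coloring: color 1: [8, 11, 12]; color 2: [7, 9, 13]; color 3: [6, 10].

χ(G) = 3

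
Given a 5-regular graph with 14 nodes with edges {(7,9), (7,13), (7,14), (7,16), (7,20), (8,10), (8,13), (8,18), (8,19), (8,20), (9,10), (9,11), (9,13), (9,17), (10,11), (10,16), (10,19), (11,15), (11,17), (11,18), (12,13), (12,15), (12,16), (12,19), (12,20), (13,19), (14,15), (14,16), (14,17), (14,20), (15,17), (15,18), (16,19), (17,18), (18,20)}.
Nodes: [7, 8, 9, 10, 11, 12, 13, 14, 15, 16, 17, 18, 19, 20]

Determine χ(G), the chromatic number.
Clique number ω(G) = 4 (lower bound: χ ≥ ω).
The clique on [11, 15, 17, 18] has size 4, forcing χ ≥ 4, and the coloring below uses 4 colors, so χ(G) = 4.
A valid 4-coloring: color 1: [7, 8, 12, 17]; color 2: [11, 14, 19]; color 3: [9, 15, 16, 20]; color 4: [10, 13, 18].

χ(G) = 4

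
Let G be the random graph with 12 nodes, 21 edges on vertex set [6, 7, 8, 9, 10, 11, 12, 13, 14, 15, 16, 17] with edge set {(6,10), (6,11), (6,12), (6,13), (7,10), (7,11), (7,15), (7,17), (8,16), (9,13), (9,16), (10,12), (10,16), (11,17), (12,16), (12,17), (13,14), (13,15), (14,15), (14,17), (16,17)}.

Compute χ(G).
χ(G) = 3

Clique number ω(G) = 3 (lower bound: χ ≥ ω).
The clique on [6, 10, 12] has size 3, forcing χ ≥ 3, and the coloring below uses 3 colors, so χ(G) = 3.
A valid 3-coloring: color 1: [6, 7, 14, 16]; color 2: [8, 10, 13, 17]; color 3: [9, 11, 12, 15].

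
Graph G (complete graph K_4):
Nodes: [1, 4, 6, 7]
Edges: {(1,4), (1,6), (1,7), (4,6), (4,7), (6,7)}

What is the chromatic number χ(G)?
χ(G) = 4

Clique number ω(G) = 4 (lower bound: χ ≥ ω).
The clique on [1, 4, 6, 7] has size 4, forcing χ ≥ 4, and the coloring below uses 4 colors, so χ(G) = 4.
A valid 4-coloring: color 1: [7]; color 2: [6]; color 3: [1]; color 4: [4].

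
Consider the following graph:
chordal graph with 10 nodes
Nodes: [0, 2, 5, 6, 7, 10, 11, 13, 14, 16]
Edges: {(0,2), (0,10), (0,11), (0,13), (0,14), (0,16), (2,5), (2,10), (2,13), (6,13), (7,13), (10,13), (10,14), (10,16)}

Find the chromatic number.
Clique number ω(G) = 4 (lower bound: χ ≥ ω).
The clique on [0, 2, 10, 13] has size 4, forcing χ ≥ 4, and the coloring below uses 4 colors, so χ(G) = 4.
A valid 4-coloring: color 1: [0, 5, 6, 7]; color 2: [10, 11]; color 3: [13, 14, 16]; color 4: [2].

χ(G) = 4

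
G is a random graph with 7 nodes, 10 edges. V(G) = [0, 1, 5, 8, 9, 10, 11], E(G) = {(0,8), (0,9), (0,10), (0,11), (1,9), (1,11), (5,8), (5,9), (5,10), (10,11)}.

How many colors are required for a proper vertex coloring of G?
Clique number ω(G) = 3 (lower bound: χ ≥ ω).
The clique on [0, 10, 11] has size 3, forcing χ ≥ 3, and the coloring below uses 3 colors, so χ(G) = 3.
A valid 3-coloring: color 1: [0, 1, 5]; color 2: [8, 9, 11]; color 3: [10].

χ(G) = 3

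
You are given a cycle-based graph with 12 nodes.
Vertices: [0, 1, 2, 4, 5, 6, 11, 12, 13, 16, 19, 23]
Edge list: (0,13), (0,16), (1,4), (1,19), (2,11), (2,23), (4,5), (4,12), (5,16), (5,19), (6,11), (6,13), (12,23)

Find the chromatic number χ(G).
Clique number ω(G) = 2 (lower bound: χ ≥ ω).
The graph is bipartite (no odd cycle), so 2 colors suffice: χ(G) = 2.
A valid 2-coloring: color 1: [0, 1, 2, 5, 6, 12]; color 2: [4, 11, 13, 16, 19, 23].

χ(G) = 2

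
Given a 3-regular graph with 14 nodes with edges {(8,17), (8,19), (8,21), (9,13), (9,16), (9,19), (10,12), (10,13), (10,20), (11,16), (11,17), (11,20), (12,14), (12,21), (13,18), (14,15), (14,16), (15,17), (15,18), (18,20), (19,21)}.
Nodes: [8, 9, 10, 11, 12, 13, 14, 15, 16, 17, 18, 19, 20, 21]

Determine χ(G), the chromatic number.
χ(G) = 3

Clique number ω(G) = 3 (lower bound: χ ≥ ω).
The clique on [8, 19, 21] has size 3, forcing χ ≥ 3, and the coloring below uses 3 colors, so χ(G) = 3.
A valid 3-coloring: color 1: [8, 9, 10, 11, 15]; color 2: [13, 14, 17, 20, 21]; color 3: [12, 16, 18, 19].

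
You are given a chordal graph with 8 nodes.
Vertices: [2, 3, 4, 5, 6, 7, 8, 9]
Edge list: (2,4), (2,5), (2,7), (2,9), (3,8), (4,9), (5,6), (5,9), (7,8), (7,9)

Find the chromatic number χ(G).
Clique number ω(G) = 3 (lower bound: χ ≥ ω).
The clique on [2, 4, 9] has size 3, forcing χ ≥ 3, and the coloring below uses 3 colors, so χ(G) = 3.
A valid 3-coloring: color 1: [2, 6, 8]; color 2: [3, 9]; color 3: [4, 5, 7].

χ(G) = 3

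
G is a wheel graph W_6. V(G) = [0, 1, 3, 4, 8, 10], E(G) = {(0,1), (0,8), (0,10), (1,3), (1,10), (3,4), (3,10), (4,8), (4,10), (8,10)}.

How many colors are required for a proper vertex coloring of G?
Clique number ω(G) = 3 (lower bound: χ ≥ ω).
Odd cycle [1, 0, 8, 4, 3] needs 3 colors (χ ≥ 3).
Vertex 10 is adjacent to every vertex of [0, 1, 3, 4, 8], which already need 3 colors among themselves, so 10 needs a new color (χ ≥ 4).
The coloring below uses 4 colors, so χ(G) = 4.
A valid 4-coloring: color 1: [10]; color 2: [1, 4]; color 3: [0, 3]; color 4: [8].

χ(G) = 4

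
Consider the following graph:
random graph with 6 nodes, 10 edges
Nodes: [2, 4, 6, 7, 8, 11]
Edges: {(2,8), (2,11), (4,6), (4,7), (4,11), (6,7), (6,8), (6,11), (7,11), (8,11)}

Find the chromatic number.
χ(G) = 4

Clique number ω(G) = 4 (lower bound: χ ≥ ω).
The clique on [4, 6, 7, 11] has size 4, forcing χ ≥ 4, and the coloring below uses 4 colors, so χ(G) = 4.
A valid 4-coloring: color 1: [11]; color 2: [2, 6]; color 3: [7, 8]; color 4: [4].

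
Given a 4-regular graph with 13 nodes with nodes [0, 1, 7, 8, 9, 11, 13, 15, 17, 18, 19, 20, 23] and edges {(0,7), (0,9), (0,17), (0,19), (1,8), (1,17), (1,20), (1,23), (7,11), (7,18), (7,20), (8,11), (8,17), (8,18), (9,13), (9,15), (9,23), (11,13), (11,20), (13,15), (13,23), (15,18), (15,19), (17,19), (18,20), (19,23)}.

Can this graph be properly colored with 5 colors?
A valid 5-coloring: color 1: [0, 1, 11, 18]; color 2: [7, 8, 13, 19]; color 3: [15, 17, 20, 23]; color 4: [9].
(χ(G) = 3 ≤ 5.)

Yes, G is 5-colorable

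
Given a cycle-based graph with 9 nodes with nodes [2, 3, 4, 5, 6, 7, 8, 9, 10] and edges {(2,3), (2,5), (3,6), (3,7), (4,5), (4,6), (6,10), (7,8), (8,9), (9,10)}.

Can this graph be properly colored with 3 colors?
A valid 3-coloring: color 1: [5, 6, 7, 9]; color 2: [3, 4, 8, 10]; color 3: [2].
(χ(G) = 3 ≤ 3.)

Yes, G is 3-colorable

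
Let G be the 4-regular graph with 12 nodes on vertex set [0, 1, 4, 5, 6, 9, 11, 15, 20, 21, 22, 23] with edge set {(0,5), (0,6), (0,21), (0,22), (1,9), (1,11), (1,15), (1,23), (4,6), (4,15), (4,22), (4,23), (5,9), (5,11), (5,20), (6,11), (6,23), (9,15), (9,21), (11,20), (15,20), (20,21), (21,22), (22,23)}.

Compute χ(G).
χ(G) = 3

Clique number ω(G) = 3 (lower bound: χ ≥ ω).
The clique on [0, 21, 22] has size 3, forcing χ ≥ 3, and the coloring below uses 3 colors, so χ(G) = 3.
A valid 3-coloring: color 1: [1, 5, 6, 22]; color 2: [11, 15, 21, 23]; color 3: [0, 4, 9, 20].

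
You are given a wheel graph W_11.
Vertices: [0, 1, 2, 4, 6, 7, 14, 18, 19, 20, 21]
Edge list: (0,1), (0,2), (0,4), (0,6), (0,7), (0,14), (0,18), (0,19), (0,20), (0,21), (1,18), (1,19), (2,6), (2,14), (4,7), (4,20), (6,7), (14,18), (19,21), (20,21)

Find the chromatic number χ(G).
χ(G) = 3

Clique number ω(G) = 3 (lower bound: χ ≥ ω).
The clique on [0, 1, 18] has size 3, forcing χ ≥ 3, and the coloring below uses 3 colors, so χ(G) = 3.
A valid 3-coloring: color 1: [0]; color 2: [1, 4, 6, 14, 21]; color 3: [2, 7, 18, 19, 20].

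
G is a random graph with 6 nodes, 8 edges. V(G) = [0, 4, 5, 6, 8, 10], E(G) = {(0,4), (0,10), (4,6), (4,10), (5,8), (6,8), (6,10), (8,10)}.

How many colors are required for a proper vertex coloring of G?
χ(G) = 3

Clique number ω(G) = 3 (lower bound: χ ≥ ω).
The clique on [6, 8, 10] has size 3, forcing χ ≥ 3, and the coloring below uses 3 colors, so χ(G) = 3.
A valid 3-coloring: color 1: [5, 10]; color 2: [4, 8]; color 3: [0, 6].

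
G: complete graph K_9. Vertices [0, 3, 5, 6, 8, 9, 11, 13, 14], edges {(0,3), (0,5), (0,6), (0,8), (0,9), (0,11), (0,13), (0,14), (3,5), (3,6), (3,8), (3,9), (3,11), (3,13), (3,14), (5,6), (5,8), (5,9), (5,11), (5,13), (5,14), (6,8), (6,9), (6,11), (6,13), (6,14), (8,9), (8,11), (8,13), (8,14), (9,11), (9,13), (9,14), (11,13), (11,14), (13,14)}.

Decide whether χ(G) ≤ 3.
The clique on vertices [0, 3, 5, 6, 8, 9, 11, 13, 14] has size 9 > 3, so it alone needs 9 colors.

No, G is not 3-colorable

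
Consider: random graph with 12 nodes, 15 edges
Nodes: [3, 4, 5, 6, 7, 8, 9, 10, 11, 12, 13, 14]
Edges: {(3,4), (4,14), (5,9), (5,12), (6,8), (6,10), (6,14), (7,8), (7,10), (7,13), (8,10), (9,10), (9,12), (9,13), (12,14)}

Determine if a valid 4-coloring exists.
Yes, G is 4-colorable

A valid 4-coloring: color 1: [4, 10, 11, 12, 13]; color 2: [3, 6, 7, 9]; color 3: [5, 8, 14].
(χ(G) = 3 ≤ 4.)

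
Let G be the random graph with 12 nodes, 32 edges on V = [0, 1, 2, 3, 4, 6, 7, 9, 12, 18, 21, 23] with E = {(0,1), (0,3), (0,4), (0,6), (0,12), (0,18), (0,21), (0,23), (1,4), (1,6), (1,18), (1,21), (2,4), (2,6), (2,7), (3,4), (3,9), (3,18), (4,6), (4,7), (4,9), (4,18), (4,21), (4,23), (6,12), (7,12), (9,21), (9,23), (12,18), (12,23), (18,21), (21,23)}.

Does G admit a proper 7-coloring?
A valid 7-coloring: color 1: [4, 12]; color 2: [0, 2, 9]; color 3: [6, 7, 18, 23]; color 4: [3, 21]; color 5: [1].
(χ(G) = 5 ≤ 7.)

Yes, G is 7-colorable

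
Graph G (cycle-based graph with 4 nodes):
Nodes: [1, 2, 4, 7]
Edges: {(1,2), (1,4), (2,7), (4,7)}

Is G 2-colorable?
A valid 2-coloring: color 1: [2, 4]; color 2: [1, 7].
(χ(G) = 2 ≤ 2.)

Yes, G is 2-colorable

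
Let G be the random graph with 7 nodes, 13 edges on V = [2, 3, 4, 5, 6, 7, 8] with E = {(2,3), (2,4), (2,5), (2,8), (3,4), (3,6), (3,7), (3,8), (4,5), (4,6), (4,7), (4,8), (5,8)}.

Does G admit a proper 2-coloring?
No, G is not 2-colorable

The clique on vertices [2, 3, 4, 8] has size 4 > 2, so it alone needs 4 colors.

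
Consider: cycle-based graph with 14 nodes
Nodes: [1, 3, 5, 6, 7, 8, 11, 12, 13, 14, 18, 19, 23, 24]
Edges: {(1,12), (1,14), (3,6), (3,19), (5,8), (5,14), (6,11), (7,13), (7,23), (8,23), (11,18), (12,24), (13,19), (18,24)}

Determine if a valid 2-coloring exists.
Yes, G is 2-colorable

A valid 2-coloring: color 1: [1, 3, 5, 11, 13, 23, 24]; color 2: [6, 7, 8, 12, 14, 18, 19].
(χ(G) = 2 ≤ 2.)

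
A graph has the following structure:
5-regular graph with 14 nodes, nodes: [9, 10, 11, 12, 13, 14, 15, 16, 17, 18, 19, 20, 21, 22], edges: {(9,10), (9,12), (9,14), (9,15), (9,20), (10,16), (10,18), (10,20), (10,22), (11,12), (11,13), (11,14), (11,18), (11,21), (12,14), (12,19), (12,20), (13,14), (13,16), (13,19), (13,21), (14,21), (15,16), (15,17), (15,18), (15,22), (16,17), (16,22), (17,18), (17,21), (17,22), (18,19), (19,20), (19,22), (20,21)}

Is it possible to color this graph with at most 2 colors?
The clique on vertices [11, 13, 14, 21] has size 4 > 2, so it alone needs 4 colors.

No, G is not 2-colorable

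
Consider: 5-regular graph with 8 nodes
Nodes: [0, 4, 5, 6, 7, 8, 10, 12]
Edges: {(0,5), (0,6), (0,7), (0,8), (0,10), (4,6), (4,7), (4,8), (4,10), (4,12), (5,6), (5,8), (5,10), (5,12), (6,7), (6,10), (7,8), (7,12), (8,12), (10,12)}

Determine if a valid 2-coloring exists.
The clique on vertices [0, 5, 6, 10] has size 4 > 2, so it alone needs 4 colors.

No, G is not 2-colorable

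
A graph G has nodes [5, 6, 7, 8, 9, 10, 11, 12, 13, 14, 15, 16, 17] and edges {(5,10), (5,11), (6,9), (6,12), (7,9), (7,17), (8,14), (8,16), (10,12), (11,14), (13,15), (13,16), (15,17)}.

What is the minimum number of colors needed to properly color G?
Clique number ω(G) = 2 (lower bound: χ ≥ ω).
Odd cycle [11, 14, 8, 16, 13, 15, 17, 7, 9, 6, 12, 10, 5] needs 3 colors (χ ≥ 3).
The coloring below uses 3 colors, so χ(G) = 3.
A valid 3-coloring: color 1: [8, 9, 10, 11, 13, 17]; color 2: [5, 6, 7, 14, 15, 16]; color 3: [12].

χ(G) = 3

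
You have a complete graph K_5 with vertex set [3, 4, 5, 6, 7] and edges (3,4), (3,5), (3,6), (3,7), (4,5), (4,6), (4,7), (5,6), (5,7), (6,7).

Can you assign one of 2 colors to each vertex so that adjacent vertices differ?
The clique on vertices [3, 4, 5, 6, 7] has size 5 > 2, so it alone needs 5 colors.

No, G is not 2-colorable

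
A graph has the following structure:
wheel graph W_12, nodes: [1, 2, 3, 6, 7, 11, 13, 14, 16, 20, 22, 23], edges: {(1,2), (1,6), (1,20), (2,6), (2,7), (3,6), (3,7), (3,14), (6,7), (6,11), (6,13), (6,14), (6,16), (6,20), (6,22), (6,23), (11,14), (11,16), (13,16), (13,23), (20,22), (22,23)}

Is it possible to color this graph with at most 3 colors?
Odd cycle [3, 7, 2, 1, 20, 22, 23, 13, 16, 11, 14] needs 3 colors (χ ≥ 3).
Vertex 6 is adjacent to every vertex of [1, 2, 3, 7, 11, 13, 14, 16, 20, 22, 23], which already need 3 colors among themselves, so 6 needs a new color (χ ≥ 4).
Hence χ(G) ≥ 4 > 3, so no proper 3-coloring exists.

No, G is not 3-colorable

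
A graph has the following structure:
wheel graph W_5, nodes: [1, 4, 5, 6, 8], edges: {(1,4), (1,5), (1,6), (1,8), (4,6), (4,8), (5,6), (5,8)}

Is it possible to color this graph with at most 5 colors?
Yes, G is 5-colorable

A valid 5-coloring: color 1: [1]; color 2: [6, 8]; color 3: [4, 5].
(χ(G) = 3 ≤ 5.)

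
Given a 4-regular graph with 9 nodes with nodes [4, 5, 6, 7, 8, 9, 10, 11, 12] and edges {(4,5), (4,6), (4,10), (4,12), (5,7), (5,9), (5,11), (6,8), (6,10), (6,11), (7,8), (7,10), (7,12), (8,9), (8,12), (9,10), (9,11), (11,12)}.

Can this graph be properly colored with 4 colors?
A valid 4-coloring: color 1: [5, 6, 12]; color 2: [4, 7, 9]; color 3: [8, 10, 11].
(χ(G) = 3 ≤ 4.)

Yes, G is 4-colorable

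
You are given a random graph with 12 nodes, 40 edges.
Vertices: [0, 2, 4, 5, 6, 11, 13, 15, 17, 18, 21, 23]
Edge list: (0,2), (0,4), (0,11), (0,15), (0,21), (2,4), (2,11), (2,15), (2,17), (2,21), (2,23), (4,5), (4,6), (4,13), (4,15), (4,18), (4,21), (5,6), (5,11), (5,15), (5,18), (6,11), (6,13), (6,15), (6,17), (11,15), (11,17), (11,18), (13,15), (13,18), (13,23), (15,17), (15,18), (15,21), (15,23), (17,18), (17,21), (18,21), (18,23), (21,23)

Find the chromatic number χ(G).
Clique number ω(G) = 5 (lower bound: χ ≥ ω).
The clique on [0, 2, 4, 15, 21] has size 5, forcing χ ≥ 5, and the coloring below uses 5 colors, so χ(G) = 5.
A valid 5-coloring: color 1: [15]; color 2: [2, 6, 18]; color 3: [4, 11, 23]; color 4: [5, 13, 21]; color 5: [0, 17].

χ(G) = 5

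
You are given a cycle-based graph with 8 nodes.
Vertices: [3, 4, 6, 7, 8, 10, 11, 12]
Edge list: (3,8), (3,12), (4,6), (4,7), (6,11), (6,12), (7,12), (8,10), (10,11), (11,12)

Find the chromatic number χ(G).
χ(G) = 3

Clique number ω(G) = 3 (lower bound: χ ≥ ω).
The clique on [6, 11, 12] has size 3, forcing χ ≥ 3, and the coloring below uses 3 colors, so χ(G) = 3.
A valid 3-coloring: color 1: [4, 10, 12]; color 2: [6, 7, 8]; color 3: [3, 11].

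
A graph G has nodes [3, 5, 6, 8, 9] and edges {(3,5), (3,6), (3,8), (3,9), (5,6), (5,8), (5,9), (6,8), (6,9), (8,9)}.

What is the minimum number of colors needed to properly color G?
χ(G) = 5

Clique number ω(G) = 5 (lower bound: χ ≥ ω).
The clique on [3, 5, 6, 8, 9] has size 5, forcing χ ≥ 5, and the coloring below uses 5 colors, so χ(G) = 5.
A valid 5-coloring: color 1: [5]; color 2: [8]; color 3: [9]; color 4: [6]; color 5: [3].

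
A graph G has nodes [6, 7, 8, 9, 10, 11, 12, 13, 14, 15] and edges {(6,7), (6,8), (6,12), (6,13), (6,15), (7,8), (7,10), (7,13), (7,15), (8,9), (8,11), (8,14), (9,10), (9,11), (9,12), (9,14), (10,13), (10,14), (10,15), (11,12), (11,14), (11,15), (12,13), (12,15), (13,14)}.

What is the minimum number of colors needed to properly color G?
χ(G) = 4

Clique number ω(G) = 4 (lower bound: χ ≥ ω).
The clique on [8, 9, 11, 14] has size 4, forcing χ ≥ 4, and the coloring below uses 4 colors, so χ(G) = 4.
A valid 4-coloring: color 1: [8, 13, 15]; color 2: [6, 10, 11]; color 3: [7, 12, 14]; color 4: [9].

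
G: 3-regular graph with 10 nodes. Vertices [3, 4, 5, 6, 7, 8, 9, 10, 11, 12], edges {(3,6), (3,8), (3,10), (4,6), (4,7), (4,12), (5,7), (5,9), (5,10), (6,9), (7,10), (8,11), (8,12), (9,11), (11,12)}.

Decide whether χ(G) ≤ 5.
A valid 5-coloring: color 1: [6, 7, 11]; color 2: [4, 8, 9, 10]; color 3: [3, 5, 12].
(χ(G) = 3 ≤ 5.)

Yes, G is 5-colorable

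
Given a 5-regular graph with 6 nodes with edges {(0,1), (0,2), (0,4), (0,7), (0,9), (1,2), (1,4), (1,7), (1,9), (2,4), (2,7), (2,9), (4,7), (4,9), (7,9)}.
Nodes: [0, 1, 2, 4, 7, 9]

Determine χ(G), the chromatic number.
χ(G) = 6

Clique number ω(G) = 6 (lower bound: χ ≥ ω).
The clique on [0, 1, 2, 4, 7, 9] has size 6, forcing χ ≥ 6, and the coloring below uses 6 colors, so χ(G) = 6.
A valid 6-coloring: color 1: [4]; color 2: [0]; color 3: [7]; color 4: [1]; color 5: [2]; color 6: [9].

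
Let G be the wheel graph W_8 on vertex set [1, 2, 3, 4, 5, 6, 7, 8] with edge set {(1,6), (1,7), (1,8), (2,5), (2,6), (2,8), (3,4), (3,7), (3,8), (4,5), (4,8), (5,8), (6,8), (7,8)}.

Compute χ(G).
χ(G) = 4

Clique number ω(G) = 3 (lower bound: χ ≥ ω).
Odd cycle [3, 4, 5, 2, 6, 1, 7] needs 3 colors (χ ≥ 3).
Vertex 8 is adjacent to every vertex of [1, 2, 3, 4, 5, 6, 7], which already need 3 colors among themselves, so 8 needs a new color (χ ≥ 4).
The coloring below uses 4 colors, so χ(G) = 4.
A valid 4-coloring: color 1: [8]; color 2: [1, 3, 5]; color 3: [2, 4, 7]; color 4: [6].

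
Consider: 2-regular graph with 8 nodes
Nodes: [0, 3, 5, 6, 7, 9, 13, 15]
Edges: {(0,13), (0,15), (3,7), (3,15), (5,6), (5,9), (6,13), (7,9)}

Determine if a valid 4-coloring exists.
A valid 4-coloring: color 1: [5, 7, 13, 15]; color 2: [0, 3, 6, 9].
(χ(G) = 2 ≤ 4.)

Yes, G is 4-colorable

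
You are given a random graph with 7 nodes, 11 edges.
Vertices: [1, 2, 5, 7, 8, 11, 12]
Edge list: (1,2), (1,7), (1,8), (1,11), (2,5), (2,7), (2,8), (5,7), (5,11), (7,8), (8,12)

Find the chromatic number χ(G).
Clique number ω(G) = 4 (lower bound: χ ≥ ω).
The clique on [1, 2, 7, 8] has size 4, forcing χ ≥ 4, and the coloring below uses 4 colors, so χ(G) = 4.
A valid 4-coloring: color 1: [2, 11, 12]; color 2: [7]; color 3: [1, 5]; color 4: [8].

χ(G) = 4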